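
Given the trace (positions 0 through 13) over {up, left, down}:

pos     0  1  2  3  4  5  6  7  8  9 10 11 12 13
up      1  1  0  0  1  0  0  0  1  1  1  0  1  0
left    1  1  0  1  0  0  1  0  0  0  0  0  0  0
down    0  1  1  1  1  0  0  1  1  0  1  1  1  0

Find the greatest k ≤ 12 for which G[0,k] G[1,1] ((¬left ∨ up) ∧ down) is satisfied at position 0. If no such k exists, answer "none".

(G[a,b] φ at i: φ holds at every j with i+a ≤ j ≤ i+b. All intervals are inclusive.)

1

G[1,1] ((¬left ∨ up) ∧ down) must hold from j=0 onward; find where it first fails.
  j=0: holds
  j=1: holds
  j=2: fails
Holds on [0,1], so largest k = 1.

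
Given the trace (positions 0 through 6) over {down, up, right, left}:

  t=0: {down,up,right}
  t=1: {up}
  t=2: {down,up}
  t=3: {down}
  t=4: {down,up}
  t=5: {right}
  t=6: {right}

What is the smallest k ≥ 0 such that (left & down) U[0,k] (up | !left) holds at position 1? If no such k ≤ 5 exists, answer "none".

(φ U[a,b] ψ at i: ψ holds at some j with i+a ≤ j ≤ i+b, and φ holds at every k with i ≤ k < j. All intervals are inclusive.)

0

Need earliest j ≥ 1 with (up | !left), and (left & down) at every k in [1,j-1].
  j=1: rhs holds (empty prefix). k = 0.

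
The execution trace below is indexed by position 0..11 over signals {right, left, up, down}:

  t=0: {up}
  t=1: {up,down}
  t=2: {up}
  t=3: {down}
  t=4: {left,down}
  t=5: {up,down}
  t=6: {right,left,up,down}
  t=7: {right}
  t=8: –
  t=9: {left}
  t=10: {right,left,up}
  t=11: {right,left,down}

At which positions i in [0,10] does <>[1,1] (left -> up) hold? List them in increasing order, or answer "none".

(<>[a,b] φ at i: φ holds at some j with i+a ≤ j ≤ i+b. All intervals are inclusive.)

Evaluate at each i in [0,10]:
  i=0: ✓ (witness j=1)
  i=1: ✓ (witness j=2)
  i=2: ✓ (witness j=3)
  i=3: ✗ (none in [4,4])
  i=4: ✓ (witness j=5)
  i=5: ✓ (witness j=6)
  i=6: ✓ (witness j=7)
  i=7: ✓ (witness j=8)
  i=8: ✗ (none in [9,9])
  i=9: ✓ (witness j=10)
  i=10: ✗ (none in [11,11])

0, 1, 2, 4, 5, 6, 7, 9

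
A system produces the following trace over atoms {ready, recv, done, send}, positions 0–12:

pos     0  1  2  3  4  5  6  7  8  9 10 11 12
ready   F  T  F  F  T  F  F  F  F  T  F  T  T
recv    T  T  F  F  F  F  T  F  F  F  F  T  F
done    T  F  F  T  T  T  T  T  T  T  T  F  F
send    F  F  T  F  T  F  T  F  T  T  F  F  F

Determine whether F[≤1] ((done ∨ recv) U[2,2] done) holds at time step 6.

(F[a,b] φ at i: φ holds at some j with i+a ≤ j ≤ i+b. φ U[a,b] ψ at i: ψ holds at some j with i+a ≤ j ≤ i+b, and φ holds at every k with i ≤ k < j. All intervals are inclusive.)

Check ((done ∨ recv) U[2,2] done) at each j in [6,7]:
  j=6: holds
  j=7: holds
Found at j=6 → formula holds.

Holds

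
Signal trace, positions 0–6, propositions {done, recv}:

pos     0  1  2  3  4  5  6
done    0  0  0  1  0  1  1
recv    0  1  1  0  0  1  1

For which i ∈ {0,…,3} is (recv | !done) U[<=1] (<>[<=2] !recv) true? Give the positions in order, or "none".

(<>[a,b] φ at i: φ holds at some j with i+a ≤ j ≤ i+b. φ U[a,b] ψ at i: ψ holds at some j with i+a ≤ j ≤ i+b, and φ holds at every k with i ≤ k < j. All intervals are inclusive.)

0, 1, 2, 3

Evaluate at each i in [0,3]:
  i=0: ✓ (rhs at j=0)
  i=1: ✓ (rhs at j=1)
  i=2: ✓ (rhs at j=2)
  i=3: ✓ (rhs at j=3)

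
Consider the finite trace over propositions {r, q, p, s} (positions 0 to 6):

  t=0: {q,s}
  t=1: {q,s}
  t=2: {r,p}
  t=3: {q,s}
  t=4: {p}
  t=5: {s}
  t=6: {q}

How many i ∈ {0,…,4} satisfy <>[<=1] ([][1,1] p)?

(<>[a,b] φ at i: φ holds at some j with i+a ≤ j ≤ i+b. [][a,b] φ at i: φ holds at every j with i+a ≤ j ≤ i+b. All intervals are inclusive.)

4

Evaluate at each i in [0,4]:
  i=0: ✓ (witness j=1)
  i=1: ✓ (witness j=1)
  i=2: ✓ (witness j=3)
  i=3: ✓ (witness j=3)
  i=4: ✗ (none in [4,5])
Positions where it holds: {0, 1, 2, 3} → 4.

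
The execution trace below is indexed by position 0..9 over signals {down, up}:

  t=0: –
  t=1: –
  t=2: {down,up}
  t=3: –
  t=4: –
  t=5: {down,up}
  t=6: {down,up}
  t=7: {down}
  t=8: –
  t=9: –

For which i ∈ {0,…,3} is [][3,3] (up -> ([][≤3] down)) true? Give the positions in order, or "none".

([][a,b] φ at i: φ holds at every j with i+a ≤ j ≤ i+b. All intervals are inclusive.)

0, 1

Evaluate at each i in [0,3]:
  i=0: ✓ (all of [3,3])
  i=1: ✓ (all of [4,4])
  i=2: ✗ (fails at j=5)
  i=3: ✗ (fails at j=6)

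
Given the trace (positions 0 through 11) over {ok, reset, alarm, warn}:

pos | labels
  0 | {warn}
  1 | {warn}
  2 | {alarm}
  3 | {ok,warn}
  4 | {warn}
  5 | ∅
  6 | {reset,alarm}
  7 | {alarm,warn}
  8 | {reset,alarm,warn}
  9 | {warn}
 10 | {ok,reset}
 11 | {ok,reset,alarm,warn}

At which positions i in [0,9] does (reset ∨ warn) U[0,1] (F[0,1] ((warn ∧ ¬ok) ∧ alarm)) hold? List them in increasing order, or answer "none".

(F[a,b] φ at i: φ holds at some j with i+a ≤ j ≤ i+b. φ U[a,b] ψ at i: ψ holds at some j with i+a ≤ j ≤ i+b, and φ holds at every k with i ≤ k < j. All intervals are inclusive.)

6, 7, 8

Evaluate at each i in [0,9]:
  i=0: ✗ (no rhs in [0,1])
  i=1: ✗ (no rhs in [1,2])
  i=2: ✗ (no rhs in [2,3])
  i=3: ✗ (no rhs in [3,4])
  i=4: ✗ (no rhs in [4,5])
  i=5: ✗ (lhs fails at k=5 before rhs at j=6)
  i=6: ✓ (rhs at j=6)
  i=7: ✓ (rhs at j=7)
  i=8: ✓ (rhs at j=8)
  i=9: ✗ (no rhs in [9,10])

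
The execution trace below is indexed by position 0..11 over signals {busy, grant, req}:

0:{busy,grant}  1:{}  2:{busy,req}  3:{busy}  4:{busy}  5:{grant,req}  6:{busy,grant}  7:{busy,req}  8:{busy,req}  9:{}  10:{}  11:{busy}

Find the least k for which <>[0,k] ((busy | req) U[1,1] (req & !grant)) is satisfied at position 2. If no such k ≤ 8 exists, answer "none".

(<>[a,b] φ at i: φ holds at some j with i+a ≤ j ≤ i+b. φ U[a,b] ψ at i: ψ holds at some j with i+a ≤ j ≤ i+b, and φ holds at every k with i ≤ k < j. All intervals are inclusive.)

Scan j = 2,3,… for ((busy | req) U[1,1] (req & !grant)):
  j=2: fails
  j=3: fails
  j=4: fails
  j=5: fails
  j=6: holds
First hit at j=6, so smallest k = 6-2 = 4.

4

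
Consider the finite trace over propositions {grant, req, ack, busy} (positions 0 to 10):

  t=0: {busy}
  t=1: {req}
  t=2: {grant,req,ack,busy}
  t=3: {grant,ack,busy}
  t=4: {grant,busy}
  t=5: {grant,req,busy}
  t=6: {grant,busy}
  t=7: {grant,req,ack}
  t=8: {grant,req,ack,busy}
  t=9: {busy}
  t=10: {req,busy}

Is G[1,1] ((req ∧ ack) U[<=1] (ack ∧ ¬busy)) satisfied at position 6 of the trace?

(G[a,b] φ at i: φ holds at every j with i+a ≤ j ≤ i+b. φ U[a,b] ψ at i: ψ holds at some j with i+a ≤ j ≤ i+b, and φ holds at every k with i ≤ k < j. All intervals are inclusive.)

Check ((req ∧ ack) U[<=1] (ack ∧ ¬busy)) at every j in [7,7]:
  j=7: holds
All positions satisfy it → formula holds.

True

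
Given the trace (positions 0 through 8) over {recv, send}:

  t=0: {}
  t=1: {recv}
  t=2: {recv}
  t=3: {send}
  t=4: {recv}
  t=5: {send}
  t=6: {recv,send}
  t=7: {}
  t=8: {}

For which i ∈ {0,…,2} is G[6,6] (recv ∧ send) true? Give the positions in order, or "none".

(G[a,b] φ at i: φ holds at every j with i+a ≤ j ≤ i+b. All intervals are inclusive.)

0

Evaluate at each i in [0,2]:
  i=0: ✓ (all of [6,6])
  i=1: ✗ (fails at j=7)
  i=2: ✗ (fails at j=8)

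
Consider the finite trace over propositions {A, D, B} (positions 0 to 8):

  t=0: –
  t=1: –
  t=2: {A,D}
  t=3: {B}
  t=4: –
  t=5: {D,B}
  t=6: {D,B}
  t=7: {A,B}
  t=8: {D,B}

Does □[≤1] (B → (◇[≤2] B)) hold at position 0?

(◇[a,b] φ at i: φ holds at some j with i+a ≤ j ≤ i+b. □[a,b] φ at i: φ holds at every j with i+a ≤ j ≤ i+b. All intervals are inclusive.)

True

Check (B → (◇[≤2] B)) at every j in [0,1]:
  j=0: antecedent false → ✓
  j=1: antecedent false → ✓
All positions satisfy it → formula holds.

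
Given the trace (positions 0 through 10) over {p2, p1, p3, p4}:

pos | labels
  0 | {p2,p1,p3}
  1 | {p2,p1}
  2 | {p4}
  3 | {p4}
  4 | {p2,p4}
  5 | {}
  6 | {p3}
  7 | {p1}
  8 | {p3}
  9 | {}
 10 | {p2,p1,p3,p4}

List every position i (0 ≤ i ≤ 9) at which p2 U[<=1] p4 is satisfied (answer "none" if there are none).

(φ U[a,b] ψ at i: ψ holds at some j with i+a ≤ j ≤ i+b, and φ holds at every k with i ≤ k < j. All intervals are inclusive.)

1, 2, 3, 4

Evaluate at each i in [0,9]:
  i=0: ✗ (no rhs in [0,1])
  i=1: ✓ (rhs at j=2; lhs holds on [1,1])
  i=2: ✓ (rhs at j=2)
  i=3: ✓ (rhs at j=3)
  i=4: ✓ (rhs at j=4)
  i=5: ✗ (no rhs in [5,6])
  i=6: ✗ (no rhs in [6,7])
  i=7: ✗ (no rhs in [7,8])
  i=8: ✗ (no rhs in [8,9])
  i=9: ✗ (lhs fails at k=9 before rhs at j=10)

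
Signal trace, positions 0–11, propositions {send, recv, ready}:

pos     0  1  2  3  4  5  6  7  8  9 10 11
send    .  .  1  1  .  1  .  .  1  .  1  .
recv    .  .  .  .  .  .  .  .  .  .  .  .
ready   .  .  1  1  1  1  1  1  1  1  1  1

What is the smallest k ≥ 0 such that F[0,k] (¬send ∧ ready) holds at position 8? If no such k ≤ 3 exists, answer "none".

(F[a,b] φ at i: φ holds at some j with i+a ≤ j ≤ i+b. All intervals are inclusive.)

1

Scan j = 8,9,… for (¬send ∧ ready):
  j=8: fails
  j=9: holds
First hit at j=9, so smallest k = 9-8 = 1.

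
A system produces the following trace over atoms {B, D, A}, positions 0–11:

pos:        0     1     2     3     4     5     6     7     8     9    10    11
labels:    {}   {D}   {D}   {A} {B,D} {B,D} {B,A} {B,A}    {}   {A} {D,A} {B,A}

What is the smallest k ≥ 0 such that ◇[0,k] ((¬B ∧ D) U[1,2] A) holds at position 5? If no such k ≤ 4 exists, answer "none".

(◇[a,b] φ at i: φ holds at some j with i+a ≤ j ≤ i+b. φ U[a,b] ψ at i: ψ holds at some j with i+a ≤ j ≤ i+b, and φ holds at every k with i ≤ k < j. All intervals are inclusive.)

none

Scan j = 5,6,… for ((¬B ∧ D) U[1,2] A):
  j=5: fails
  j=6: fails
  j=7: fails
  j=8: fails
  j=9: fails
No j in [5,9] satisfies it → none.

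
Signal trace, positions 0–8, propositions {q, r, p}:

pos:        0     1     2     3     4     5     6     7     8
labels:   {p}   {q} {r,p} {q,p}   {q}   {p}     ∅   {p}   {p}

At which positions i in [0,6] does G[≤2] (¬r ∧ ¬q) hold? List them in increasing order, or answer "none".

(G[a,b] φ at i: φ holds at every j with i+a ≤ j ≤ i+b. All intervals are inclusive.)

Evaluate at each i in [0,6]:
  i=0: ✗ (fails at j=1)
  i=1: ✗ (fails at j=1)
  i=2: ✗ (fails at j=2)
  i=3: ✗ (fails at j=3)
  i=4: ✗ (fails at j=4)
  i=5: ✓ (all of [5,7])
  i=6: ✓ (all of [6,8])

5, 6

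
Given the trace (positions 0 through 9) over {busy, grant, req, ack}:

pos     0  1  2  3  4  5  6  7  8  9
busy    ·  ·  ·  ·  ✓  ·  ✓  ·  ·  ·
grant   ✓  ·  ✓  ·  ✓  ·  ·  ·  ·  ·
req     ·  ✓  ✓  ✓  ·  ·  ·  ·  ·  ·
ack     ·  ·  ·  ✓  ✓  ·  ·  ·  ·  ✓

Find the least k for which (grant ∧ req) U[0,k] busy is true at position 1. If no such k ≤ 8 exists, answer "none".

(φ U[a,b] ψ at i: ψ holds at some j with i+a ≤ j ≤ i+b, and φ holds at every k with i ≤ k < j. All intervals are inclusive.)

Need earliest j ≥ 1 with busy, and (grant ∧ req) at every k in [1,j-1].
  j=1: rhs fails.
  j=2: rhs fails.
  j=3: rhs fails.
  j=4: rhs holds but lhs fails at k=1.
  j=5: rhs fails.
  j=6: rhs holds but lhs fails at k=1.
  j=7: rhs fails.
  j=8: rhs fails.
  j=9: rhs fails.
No witness within the range → none.

none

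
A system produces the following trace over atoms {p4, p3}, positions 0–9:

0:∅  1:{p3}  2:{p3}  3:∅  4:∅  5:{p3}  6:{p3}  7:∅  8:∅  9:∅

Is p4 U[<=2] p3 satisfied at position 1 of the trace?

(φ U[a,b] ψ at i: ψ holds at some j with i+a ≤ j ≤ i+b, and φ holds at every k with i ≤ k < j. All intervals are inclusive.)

Holds

Need some j in [1,3] with p3, and p4 at every k in [1,j-1].
  j=1: p3 holds; no prefix to check → satisfied.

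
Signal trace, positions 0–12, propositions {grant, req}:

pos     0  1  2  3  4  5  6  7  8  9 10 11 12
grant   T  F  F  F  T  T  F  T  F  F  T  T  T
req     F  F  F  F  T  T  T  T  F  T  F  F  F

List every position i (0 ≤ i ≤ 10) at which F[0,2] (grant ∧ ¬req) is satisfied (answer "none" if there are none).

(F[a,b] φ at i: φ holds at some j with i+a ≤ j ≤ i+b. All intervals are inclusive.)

0, 8, 9, 10

Evaluate at each i in [0,10]:
  i=0: ✓ (witness j=0)
  i=1: ✗ (none in [1,3])
  i=2: ✗ (none in [2,4])
  i=3: ✗ (none in [3,5])
  i=4: ✗ (none in [4,6])
  i=5: ✗ (none in [5,7])
  i=6: ✗ (none in [6,8])
  i=7: ✗ (none in [7,9])
  i=8: ✓ (witness j=10)
  i=9: ✓ (witness j=10)
  i=10: ✓ (witness j=10)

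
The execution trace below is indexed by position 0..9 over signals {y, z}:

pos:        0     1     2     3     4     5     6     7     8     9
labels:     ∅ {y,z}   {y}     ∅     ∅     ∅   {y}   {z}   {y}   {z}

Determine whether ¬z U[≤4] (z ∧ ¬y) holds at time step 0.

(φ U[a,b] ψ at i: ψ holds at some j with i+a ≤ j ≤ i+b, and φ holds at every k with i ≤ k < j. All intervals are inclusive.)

Does not hold

Need some j in [0,4] with (z ∧ ¬y), and ¬z at every k in [0,j-1].
  j=0: (z ∧ ¬y) false.
  j=1: (z ∧ ¬y) false.
  j=2: (z ∧ ¬y) false.
  j=3: (z ∧ ¬y) false.
  j=4: (z ∧ ¬y) false.
No j in the window works → until fails.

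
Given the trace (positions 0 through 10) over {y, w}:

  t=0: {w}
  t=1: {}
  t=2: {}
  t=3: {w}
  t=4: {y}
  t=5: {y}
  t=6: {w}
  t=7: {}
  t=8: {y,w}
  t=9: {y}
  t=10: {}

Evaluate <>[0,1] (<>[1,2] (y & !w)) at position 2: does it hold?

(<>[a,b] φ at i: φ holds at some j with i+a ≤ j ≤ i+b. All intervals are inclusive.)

True

Check <>[1,2] (y & !w) at each j in [2,3]:
  j=2: holds (witness at 4)
  j=3: holds (witness at 4)
Found at j=2 → formula holds.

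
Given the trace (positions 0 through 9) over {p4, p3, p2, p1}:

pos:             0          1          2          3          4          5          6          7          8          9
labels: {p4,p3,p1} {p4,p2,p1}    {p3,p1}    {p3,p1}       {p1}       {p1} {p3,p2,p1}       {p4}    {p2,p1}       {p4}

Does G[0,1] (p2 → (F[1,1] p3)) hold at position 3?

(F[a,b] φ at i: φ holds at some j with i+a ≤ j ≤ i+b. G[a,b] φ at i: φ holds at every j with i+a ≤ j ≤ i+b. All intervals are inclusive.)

Check (p2 → (F[1,1] p3)) at every j in [3,4]:
  j=3: antecedent false → ✓
  j=4: antecedent false → ✓
All positions satisfy it → formula holds.

Holds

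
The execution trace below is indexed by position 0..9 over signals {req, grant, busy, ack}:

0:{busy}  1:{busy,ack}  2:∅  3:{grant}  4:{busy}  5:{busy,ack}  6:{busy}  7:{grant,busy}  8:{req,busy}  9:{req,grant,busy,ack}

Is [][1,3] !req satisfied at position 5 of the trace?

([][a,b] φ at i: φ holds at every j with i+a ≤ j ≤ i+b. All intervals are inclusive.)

Does not hold

Check !req at every j in [6,8]:
  j=6: true
  j=7: true
  j=8: false
Fails at j=8 → formula fails.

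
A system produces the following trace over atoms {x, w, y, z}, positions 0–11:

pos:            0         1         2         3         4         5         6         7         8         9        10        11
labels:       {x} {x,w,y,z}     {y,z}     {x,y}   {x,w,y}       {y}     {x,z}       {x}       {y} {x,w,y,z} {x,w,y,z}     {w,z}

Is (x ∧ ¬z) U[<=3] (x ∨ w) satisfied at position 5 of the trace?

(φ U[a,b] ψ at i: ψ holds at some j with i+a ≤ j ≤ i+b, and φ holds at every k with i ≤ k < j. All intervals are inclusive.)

No

Need some j in [5,8] with (x ∨ w), and (x ∧ ¬z) at every k in [5,j-1].
  j=5: (x ∨ w) false.
  j=6: (x ∨ w) holds, but (x ∧ ¬z) fails at k=5 → not this j.
  j=7: (x ∨ w) holds, but (x ∧ ¬z) fails at k=5 → not this j.
  j=8: (x ∨ w) false.
No j in the window works → until fails.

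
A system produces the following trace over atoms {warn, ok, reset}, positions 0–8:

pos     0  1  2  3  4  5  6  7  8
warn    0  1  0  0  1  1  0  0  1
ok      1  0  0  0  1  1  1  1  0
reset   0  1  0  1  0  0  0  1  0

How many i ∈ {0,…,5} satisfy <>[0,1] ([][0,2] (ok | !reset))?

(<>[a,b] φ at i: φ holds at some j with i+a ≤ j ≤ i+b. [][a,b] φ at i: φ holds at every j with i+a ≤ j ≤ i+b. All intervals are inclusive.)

3

Evaluate at each i in [0,5]:
  i=0: ✗ (none in [0,1])
  i=1: ✗ (none in [1,2])
  i=2: ✗ (none in [2,3])
  i=3: ✓ (witness j=4)
  i=4: ✓ (witness j=4)
  i=5: ✓ (witness j=5)
Positions where it holds: {3, 4, 5} → 3.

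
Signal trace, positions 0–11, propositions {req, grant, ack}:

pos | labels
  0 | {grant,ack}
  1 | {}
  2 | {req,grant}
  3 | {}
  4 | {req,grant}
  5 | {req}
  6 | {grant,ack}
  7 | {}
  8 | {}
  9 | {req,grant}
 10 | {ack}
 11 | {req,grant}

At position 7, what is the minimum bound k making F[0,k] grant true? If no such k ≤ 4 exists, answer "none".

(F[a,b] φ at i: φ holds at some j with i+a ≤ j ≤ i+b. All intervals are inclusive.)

2

Scan j = 7,8,… for grant:
  j=7: fails
  j=8: fails
  j=9: holds
First hit at j=9, so smallest k = 9-7 = 2.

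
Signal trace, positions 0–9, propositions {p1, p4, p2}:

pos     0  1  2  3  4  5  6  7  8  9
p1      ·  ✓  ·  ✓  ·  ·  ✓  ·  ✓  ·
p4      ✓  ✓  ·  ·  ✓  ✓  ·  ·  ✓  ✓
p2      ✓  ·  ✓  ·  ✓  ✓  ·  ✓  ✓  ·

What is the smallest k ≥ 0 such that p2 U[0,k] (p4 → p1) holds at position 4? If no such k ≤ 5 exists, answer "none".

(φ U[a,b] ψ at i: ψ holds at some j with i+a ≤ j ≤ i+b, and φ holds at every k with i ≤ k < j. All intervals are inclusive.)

2

Need earliest j ≥ 4 with (p4 → p1), and p2 at every k in [4,j-1].
  j=4: rhs fails.
  j=5: rhs fails.
  j=6: rhs holds; lhs holds on [4,5]. k = 2.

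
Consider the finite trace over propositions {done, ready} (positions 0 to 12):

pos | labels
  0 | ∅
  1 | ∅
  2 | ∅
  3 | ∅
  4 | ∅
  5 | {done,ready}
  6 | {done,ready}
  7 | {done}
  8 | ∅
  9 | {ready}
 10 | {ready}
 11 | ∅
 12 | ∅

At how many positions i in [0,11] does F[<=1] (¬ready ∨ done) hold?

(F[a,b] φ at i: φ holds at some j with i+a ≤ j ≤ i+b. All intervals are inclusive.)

11

Evaluate at each i in [0,11]:
  i=0: ✓ (witness j=0)
  i=1: ✓ (witness j=1)
  i=2: ✓ (witness j=2)
  i=3: ✓ (witness j=3)
  i=4: ✓ (witness j=4)
  i=5: ✓ (witness j=5)
  i=6: ✓ (witness j=6)
  i=7: ✓ (witness j=7)
  i=8: ✓ (witness j=8)
  i=9: ✗ (none in [9,10])
  i=10: ✓ (witness j=11)
  i=11: ✓ (witness j=11)
Positions where it holds: {0, 1, 2, 3, 4, 5, 6, 7, 8, 10, 11} → 11.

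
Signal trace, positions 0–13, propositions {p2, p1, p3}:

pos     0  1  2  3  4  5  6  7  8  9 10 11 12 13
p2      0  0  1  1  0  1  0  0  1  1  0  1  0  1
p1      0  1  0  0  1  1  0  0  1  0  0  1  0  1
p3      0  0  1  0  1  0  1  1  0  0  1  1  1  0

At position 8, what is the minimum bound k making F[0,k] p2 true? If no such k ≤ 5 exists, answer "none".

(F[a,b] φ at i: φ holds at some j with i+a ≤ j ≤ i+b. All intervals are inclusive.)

Scan j = 8,9,… for p2:
  j=8: holds
First hit at j=8, so smallest k = 8-8 = 0.

0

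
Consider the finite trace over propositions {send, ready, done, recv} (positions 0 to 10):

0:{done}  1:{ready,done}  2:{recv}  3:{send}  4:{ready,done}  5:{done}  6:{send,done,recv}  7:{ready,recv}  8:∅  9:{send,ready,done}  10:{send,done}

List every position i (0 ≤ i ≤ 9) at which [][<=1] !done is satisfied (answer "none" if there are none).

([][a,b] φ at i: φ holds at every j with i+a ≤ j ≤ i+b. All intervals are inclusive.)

2, 7

Evaluate at each i in [0,9]:
  i=0: ✗ (fails at j=0)
  i=1: ✗ (fails at j=1)
  i=2: ✓ (all of [2,3])
  i=3: ✗ (fails at j=4)
  i=4: ✗ (fails at j=4)
  i=5: ✗ (fails at j=5)
  i=6: ✗ (fails at j=6)
  i=7: ✓ (all of [7,8])
  i=8: ✗ (fails at j=9)
  i=9: ✗ (fails at j=9)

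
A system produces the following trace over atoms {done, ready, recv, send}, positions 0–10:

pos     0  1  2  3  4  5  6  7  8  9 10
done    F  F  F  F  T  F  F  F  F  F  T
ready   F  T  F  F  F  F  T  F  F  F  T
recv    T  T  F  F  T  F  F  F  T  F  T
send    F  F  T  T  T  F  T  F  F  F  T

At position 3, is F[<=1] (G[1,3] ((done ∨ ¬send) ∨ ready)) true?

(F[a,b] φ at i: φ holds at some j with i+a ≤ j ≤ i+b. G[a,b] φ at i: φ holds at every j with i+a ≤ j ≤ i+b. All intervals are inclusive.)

Holds

Check G[1,3] ((done ∨ ¬send) ∨ ready) at each j in [3,4]:
  j=3: holds on [4,6]
  j=4: holds on [5,7]
Found at j=3 → formula holds.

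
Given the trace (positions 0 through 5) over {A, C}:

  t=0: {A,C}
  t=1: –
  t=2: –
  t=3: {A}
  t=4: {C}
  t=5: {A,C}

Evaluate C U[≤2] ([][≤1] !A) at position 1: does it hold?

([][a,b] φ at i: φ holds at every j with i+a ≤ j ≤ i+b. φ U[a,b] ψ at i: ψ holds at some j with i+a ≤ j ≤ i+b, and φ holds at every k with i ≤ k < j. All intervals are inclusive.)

True

Need some j in [1,3] with [][≤1] !A, and C at every k in [1,j-1].
  j=1: [][≤1] !A holds; no prefix to check → satisfied.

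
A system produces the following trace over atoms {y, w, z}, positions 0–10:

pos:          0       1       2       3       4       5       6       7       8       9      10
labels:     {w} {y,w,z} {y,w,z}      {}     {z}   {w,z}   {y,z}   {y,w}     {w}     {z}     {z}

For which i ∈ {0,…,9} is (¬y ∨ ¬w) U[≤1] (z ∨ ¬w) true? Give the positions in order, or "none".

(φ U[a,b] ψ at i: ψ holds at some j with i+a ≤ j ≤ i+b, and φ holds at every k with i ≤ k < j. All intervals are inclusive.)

Evaluate at each i in [0,9]:
  i=0: ✓ (rhs at j=1; lhs holds on [0,0])
  i=1: ✓ (rhs at j=1)
  i=2: ✓ (rhs at j=2)
  i=3: ✓ (rhs at j=3)
  i=4: ✓ (rhs at j=4)
  i=5: ✓ (rhs at j=5)
  i=6: ✓ (rhs at j=6)
  i=7: ✗ (no rhs in [7,8])
  i=8: ✓ (rhs at j=9; lhs holds on [8,8])
  i=9: ✓ (rhs at j=9)

0, 1, 2, 3, 4, 5, 6, 8, 9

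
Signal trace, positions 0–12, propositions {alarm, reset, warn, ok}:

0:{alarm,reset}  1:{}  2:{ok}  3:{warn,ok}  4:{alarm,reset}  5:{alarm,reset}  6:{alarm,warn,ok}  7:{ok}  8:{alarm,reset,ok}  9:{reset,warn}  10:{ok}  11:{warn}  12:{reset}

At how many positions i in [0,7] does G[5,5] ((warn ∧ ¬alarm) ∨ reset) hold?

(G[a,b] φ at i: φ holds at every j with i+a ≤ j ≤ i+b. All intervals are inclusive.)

5

Evaluate at each i in [0,7]:
  i=0: ✓ (all of [5,5])
  i=1: ✗ (fails at j=6)
  i=2: ✗ (fails at j=7)
  i=3: ✓ (all of [8,8])
  i=4: ✓ (all of [9,9])
  i=5: ✗ (fails at j=10)
  i=6: ✓ (all of [11,11])
  i=7: ✓ (all of [12,12])
Positions where it holds: {0, 3, 4, 6, 7} → 5.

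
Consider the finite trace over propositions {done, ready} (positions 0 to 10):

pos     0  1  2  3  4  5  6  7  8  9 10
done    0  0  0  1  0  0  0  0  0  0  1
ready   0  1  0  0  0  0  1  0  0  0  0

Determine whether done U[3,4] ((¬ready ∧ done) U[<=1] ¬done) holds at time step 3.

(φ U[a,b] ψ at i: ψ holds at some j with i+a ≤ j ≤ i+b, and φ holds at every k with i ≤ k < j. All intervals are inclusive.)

Need some j in [6,7] with ((¬ready ∧ done) U[<=1] ¬done), and done at every k in [3,j-1].
  j=6: ((¬ready ∧ done) U[<=1] ¬done) holds, but done fails at k=4 → not this j.
  j=7: ((¬ready ∧ done) U[<=1] ¬done) holds, but done fails at k=4 → not this j.
No j in the window works → until fails.

False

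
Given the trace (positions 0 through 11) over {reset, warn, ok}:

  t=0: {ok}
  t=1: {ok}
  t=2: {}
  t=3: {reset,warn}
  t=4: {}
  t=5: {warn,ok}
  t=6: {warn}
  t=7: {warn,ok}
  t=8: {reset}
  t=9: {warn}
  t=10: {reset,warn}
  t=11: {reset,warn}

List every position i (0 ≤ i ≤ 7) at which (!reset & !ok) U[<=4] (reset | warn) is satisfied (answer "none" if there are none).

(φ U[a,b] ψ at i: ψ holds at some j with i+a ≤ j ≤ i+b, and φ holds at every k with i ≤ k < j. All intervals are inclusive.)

2, 3, 4, 5, 6, 7

Evaluate at each i in [0,7]:
  i=0: ✗ (lhs fails at k=0 before rhs at j=3)
  i=1: ✗ (lhs fails at k=1 before rhs at j=3)
  i=2: ✓ (rhs at j=3; lhs holds on [2,2])
  i=3: ✓ (rhs at j=3)
  i=4: ✓ (rhs at j=5; lhs holds on [4,4])
  i=5: ✓ (rhs at j=5)
  i=6: ✓ (rhs at j=6)
  i=7: ✓ (rhs at j=7)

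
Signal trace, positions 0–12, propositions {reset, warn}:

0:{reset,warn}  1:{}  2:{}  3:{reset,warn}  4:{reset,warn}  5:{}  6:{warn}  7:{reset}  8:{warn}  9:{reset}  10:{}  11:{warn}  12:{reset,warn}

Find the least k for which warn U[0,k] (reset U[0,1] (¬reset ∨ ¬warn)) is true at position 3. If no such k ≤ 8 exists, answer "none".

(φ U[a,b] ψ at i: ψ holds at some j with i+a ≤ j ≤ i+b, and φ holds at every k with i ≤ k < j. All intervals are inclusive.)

1

Need earliest j ≥ 3 with (reset U[0,1] (¬reset ∨ ¬warn)), and warn at every k in [3,j-1].
  j=3: rhs fails.
  j=4: rhs holds; lhs holds on [3,3]. k = 1.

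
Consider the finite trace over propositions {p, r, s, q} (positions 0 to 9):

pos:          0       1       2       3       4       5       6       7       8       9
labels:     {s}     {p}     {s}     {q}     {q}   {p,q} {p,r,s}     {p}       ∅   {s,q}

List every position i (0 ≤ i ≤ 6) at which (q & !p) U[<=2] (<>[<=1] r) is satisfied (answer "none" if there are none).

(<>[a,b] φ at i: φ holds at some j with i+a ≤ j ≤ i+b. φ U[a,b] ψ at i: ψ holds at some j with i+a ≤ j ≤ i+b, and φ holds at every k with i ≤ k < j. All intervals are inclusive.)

Evaluate at each i in [0,6]:
  i=0: ✗ (no rhs in [0,2])
  i=1: ✗ (no rhs in [1,3])
  i=2: ✗ (no rhs in [2,4])
  i=3: ✓ (rhs at j=5; lhs holds on [3,4])
  i=4: ✓ (rhs at j=5; lhs holds on [4,4])
  i=5: ✓ (rhs at j=5)
  i=6: ✓ (rhs at j=6)

3, 4, 5, 6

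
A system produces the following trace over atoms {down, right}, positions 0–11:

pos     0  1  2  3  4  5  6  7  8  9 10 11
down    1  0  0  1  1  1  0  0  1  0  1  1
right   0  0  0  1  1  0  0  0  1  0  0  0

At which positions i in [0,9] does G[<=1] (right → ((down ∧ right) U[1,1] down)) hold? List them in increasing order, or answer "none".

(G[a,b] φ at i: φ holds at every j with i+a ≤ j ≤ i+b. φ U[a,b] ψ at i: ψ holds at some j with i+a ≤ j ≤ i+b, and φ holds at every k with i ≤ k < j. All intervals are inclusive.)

0, 1, 2, 3, 4, 5, 6, 9

Evaluate at each i in [0,9]:
  i=0: ✓ (all of [0,1])
  i=1: ✓ (all of [1,2])
  i=2: ✓ (all of [2,3])
  i=3: ✓ (all of [3,4])
  i=4: ✓ (all of [4,5])
  i=5: ✓ (all of [5,6])
  i=6: ✓ (all of [6,7])
  i=7: ✗ (fails at j=8)
  i=8: ✗ (fails at j=8)
  i=9: ✓ (all of [9,10])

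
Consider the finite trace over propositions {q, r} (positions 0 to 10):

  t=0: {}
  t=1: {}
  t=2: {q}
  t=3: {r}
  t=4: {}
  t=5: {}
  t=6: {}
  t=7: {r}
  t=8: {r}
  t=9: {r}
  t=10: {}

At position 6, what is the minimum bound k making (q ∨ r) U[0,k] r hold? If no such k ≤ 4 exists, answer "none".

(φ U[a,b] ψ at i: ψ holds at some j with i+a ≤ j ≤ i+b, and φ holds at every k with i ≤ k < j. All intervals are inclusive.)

none

Need earliest j ≥ 6 with r, and (q ∨ r) at every k in [6,j-1].
  j=6: rhs fails.
  j=7: rhs holds but lhs fails at k=6.
  j=8: rhs holds but lhs fails at k=6.
  j=9: rhs holds but lhs fails at k=6.
  j=10: rhs fails.
No witness within the range → none.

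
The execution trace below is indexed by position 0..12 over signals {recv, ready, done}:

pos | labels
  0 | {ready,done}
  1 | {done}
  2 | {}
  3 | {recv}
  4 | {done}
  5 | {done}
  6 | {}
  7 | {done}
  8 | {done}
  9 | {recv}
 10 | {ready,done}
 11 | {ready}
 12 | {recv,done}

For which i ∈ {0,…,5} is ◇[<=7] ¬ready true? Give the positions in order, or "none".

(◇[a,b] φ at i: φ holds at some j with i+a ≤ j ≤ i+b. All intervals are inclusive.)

0, 1, 2, 3, 4, 5

Evaluate at each i in [0,5]:
  i=0: ✓ (witness j=1)
  i=1: ✓ (witness j=1)
  i=2: ✓ (witness j=2)
  i=3: ✓ (witness j=3)
  i=4: ✓ (witness j=4)
  i=5: ✓ (witness j=5)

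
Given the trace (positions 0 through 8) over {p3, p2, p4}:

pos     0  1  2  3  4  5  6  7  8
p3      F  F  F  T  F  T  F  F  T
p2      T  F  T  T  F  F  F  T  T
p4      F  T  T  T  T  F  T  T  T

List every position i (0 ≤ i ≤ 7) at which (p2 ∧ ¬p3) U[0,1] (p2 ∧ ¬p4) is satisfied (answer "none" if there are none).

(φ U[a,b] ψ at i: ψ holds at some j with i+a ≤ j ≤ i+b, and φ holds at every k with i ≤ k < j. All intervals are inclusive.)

Evaluate at each i in [0,7]:
  i=0: ✓ (rhs at j=0)
  i=1: ✗ (no rhs in [1,2])
  i=2: ✗ (no rhs in [2,3])
  i=3: ✗ (no rhs in [3,4])
  i=4: ✗ (no rhs in [4,5])
  i=5: ✗ (no rhs in [5,6])
  i=6: ✗ (no rhs in [6,7])
  i=7: ✗ (no rhs in [7,8])

0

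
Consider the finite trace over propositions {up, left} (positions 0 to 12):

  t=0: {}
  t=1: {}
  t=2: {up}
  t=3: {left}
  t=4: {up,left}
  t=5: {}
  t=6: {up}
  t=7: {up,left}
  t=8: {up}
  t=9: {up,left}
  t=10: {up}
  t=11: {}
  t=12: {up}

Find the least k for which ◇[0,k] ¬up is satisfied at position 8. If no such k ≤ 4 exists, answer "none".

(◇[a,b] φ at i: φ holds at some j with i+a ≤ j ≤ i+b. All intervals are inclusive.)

Scan j = 8,9,… for ¬up:
  j=8: fails
  j=9: fails
  j=10: fails
  j=11: holds
First hit at j=11, so smallest k = 11-8 = 3.

3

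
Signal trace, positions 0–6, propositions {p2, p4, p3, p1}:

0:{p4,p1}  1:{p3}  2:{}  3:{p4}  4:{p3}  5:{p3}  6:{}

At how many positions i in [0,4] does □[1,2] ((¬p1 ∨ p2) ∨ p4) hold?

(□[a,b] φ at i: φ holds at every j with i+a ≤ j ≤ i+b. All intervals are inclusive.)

Evaluate at each i in [0,4]:
  i=0: ✓ (all of [1,2])
  i=1: ✓ (all of [2,3])
  i=2: ✓ (all of [3,4])
  i=3: ✓ (all of [4,5])
  i=4: ✓ (all of [5,6])
Positions where it holds: {0, 1, 2, 3, 4} → 5.

5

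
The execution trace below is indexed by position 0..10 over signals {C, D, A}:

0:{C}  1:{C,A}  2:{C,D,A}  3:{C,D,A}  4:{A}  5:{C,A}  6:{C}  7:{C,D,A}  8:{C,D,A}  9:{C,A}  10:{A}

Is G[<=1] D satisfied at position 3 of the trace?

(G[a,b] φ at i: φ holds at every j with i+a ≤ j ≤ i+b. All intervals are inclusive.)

False

Check D at every j in [3,4]:
  j=3: true
  j=4: false
Fails at j=4 → formula fails.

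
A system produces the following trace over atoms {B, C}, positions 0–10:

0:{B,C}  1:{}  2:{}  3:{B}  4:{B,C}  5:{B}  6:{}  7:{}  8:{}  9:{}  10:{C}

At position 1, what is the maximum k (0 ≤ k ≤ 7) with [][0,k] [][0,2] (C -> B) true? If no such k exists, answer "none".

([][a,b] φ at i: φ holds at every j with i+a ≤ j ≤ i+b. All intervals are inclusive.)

6

[][0,2] (C -> B) must hold from j=1 onward; find where it first fails.
  j=1: holds
  j=2: holds
  j=3: holds
  j=4: holds
  j=5: holds
  j=6: holds
  j=7: holds
  j=8: fails
Holds on [1,7], so largest k = 6.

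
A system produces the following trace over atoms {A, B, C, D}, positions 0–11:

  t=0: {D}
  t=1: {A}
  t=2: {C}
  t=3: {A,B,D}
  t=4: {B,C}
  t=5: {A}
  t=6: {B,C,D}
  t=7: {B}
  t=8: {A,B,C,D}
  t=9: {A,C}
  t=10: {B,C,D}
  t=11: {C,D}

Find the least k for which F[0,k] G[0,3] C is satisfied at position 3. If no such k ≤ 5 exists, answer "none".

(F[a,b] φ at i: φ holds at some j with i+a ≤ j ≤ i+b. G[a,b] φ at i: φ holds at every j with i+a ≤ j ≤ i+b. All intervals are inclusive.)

Scan j = 3,4,… for G[0,3] C:
  j=3: fails
  j=4: fails
  j=5: fails
  j=6: fails
  j=7: fails
  j=8: holds
First hit at j=8, so smallest k = 8-3 = 5.

5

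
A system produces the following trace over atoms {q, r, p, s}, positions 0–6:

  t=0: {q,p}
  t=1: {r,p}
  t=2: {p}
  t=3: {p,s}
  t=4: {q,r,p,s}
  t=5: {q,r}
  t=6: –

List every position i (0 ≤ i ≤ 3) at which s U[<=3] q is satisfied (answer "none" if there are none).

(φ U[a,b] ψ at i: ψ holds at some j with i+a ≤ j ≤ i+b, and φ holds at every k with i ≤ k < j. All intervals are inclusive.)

0, 3

Evaluate at each i in [0,3]:
  i=0: ✓ (rhs at j=0)
  i=1: ✗ (lhs fails at k=1 before rhs at j=4)
  i=2: ✗ (lhs fails at k=2 before rhs at j=4)
  i=3: ✓ (rhs at j=4; lhs holds on [3,3])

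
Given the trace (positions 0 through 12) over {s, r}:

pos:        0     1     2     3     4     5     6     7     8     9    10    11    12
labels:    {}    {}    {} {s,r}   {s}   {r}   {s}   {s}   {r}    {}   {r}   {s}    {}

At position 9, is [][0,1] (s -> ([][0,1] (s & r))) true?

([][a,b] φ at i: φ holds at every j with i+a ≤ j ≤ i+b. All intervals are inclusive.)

Yes

Check (s -> ([][0,1] (s & r))) at every j in [9,10]:
  j=9: antecedent false → ✓
  j=10: antecedent false → ✓
All positions satisfy it → formula holds.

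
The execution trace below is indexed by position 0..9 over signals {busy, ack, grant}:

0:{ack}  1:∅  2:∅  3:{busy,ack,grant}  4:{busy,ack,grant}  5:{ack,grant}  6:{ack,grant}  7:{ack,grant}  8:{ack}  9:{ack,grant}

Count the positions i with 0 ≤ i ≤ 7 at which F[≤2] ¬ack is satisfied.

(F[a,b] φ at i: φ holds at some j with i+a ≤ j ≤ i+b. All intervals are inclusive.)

3

Evaluate at each i in [0,7]:
  i=0: ✓ (witness j=1)
  i=1: ✓ (witness j=1)
  i=2: ✓ (witness j=2)
  i=3: ✗ (none in [3,5])
  i=4: ✗ (none in [4,6])
  i=5: ✗ (none in [5,7])
  i=6: ✗ (none in [6,8])
  i=7: ✗ (none in [7,9])
Positions where it holds: {0, 1, 2} → 3.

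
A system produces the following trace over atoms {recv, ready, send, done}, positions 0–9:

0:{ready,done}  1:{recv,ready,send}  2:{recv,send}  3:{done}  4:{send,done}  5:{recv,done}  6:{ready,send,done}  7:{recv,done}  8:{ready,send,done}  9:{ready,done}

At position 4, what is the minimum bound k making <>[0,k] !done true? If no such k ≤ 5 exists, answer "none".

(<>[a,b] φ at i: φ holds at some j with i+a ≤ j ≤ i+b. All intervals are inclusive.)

none

Scan j = 4,5,… for !done:
  j=4: fails
  j=5: fails
  j=6: fails
  j=7: fails
  j=8: fails
  j=9: fails
No j in [4,9] satisfies it → none.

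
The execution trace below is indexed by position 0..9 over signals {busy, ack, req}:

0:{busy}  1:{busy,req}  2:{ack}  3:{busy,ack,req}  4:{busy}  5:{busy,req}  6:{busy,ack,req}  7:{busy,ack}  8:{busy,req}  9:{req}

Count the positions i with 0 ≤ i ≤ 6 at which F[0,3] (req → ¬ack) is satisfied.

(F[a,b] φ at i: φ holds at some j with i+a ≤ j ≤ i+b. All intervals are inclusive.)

Evaluate at each i in [0,6]:
  i=0: ✓ (witness j=0)
  i=1: ✓ (witness j=1)
  i=2: ✓ (witness j=2)
  i=3: ✓ (witness j=4)
  i=4: ✓ (witness j=4)
  i=5: ✓ (witness j=5)
  i=6: ✓ (witness j=7)
Positions where it holds: {0, 1, 2, 3, 4, 5, 6} → 7.

7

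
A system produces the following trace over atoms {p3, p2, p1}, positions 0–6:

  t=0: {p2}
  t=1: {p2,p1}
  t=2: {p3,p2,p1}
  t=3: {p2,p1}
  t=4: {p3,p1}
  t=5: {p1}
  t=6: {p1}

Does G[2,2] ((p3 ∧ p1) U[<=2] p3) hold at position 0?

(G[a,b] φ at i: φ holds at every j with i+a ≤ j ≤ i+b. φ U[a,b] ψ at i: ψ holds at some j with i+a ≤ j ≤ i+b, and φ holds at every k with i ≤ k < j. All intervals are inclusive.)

Holds

Check ((p3 ∧ p1) U[<=2] p3) at every j in [2,2]:
  j=2: holds
All positions satisfy it → formula holds.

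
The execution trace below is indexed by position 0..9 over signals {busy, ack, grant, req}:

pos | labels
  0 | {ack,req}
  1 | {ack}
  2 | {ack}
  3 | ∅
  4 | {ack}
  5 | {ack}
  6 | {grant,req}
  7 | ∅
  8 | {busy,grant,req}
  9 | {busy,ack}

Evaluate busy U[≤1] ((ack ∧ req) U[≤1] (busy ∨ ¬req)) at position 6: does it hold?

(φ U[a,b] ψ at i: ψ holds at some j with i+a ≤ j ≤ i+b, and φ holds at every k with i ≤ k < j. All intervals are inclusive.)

Does not hold

Need some j in [6,7] with ((ack ∧ req) U[≤1] (busy ∨ ¬req)), and busy at every k in [6,j-1].
  j=6: ((ack ∧ req) U[≤1] (busy ∨ ¬req)) — fails.
  j=7: ((ack ∧ req) U[≤1] (busy ∨ ¬req)) holds, but busy fails at k=6 → not this j.
No j in the window works → until fails.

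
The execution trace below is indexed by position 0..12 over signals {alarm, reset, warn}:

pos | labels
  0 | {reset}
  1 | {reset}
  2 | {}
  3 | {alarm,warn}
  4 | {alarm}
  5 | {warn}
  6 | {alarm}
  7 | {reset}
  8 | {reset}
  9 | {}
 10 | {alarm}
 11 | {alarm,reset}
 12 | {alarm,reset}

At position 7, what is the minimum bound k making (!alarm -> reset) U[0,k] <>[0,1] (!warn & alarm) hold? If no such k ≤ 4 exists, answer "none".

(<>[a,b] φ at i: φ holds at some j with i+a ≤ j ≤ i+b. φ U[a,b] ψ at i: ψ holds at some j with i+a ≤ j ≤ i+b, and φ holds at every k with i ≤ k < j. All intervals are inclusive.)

2

Need earliest j ≥ 7 with <>[0,1] (!warn & alarm), and (!alarm -> reset) at every k in [7,j-1].
  j=7: rhs fails.
  j=8: rhs fails.
  j=9: rhs holds; lhs holds on [7,8]. k = 2.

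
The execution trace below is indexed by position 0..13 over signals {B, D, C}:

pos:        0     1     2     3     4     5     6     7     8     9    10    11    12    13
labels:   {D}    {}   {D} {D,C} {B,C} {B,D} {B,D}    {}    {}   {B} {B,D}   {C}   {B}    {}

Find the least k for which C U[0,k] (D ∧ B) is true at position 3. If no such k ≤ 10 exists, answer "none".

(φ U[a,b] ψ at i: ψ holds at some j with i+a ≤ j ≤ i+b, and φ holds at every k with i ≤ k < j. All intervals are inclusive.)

Need earliest j ≥ 3 with (D ∧ B), and C at every k in [3,j-1].
  j=3: rhs fails.
  j=4: rhs fails.
  j=5: rhs holds; lhs holds on [3,4]. k = 2.

2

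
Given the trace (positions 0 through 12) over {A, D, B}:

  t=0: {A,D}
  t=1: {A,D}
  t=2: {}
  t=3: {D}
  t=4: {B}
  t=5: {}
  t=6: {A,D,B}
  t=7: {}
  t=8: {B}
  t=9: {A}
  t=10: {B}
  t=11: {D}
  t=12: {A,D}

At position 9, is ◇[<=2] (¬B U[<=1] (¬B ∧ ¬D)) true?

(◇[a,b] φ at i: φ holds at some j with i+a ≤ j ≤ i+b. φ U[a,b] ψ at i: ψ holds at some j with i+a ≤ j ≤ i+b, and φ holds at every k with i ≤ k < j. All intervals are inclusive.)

Check (¬B U[<=1] (¬B ∧ ¬D)) at each j in [9,11]:
  j=9: holds
  j=10: fails
  j=11: fails
Found at j=9 → formula holds.

Holds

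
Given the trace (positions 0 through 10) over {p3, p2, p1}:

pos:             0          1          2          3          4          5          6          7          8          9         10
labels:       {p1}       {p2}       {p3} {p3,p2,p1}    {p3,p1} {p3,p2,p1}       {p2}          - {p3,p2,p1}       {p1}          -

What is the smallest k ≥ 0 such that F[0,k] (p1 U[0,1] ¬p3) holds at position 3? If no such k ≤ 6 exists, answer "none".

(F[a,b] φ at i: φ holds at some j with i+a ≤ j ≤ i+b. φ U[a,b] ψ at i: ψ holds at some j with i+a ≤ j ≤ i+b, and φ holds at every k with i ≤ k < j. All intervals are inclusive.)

2

Scan j = 3,4,… for (p1 U[0,1] ¬p3):
  j=3: fails
  j=4: fails
  j=5: holds
First hit at j=5, so smallest k = 5-3 = 2.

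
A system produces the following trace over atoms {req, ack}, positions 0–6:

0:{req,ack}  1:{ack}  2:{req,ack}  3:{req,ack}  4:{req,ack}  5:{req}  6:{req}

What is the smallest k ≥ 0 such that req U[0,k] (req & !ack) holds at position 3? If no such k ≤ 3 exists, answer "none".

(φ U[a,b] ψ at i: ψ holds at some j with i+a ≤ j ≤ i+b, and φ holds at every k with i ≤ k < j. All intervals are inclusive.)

2

Need earliest j ≥ 3 with (req & !ack), and req at every k in [3,j-1].
  j=3: rhs fails.
  j=4: rhs fails.
  j=5: rhs holds; lhs holds on [3,4]. k = 2.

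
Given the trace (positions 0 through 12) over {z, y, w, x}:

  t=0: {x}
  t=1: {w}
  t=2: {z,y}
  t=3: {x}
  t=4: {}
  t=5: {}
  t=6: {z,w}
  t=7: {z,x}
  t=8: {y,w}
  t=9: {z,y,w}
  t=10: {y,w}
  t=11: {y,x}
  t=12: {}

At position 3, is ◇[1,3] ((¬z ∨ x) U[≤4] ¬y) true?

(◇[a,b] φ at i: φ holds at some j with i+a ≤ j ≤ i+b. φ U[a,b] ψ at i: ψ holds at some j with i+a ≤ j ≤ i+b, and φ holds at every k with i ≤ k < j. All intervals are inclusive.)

Check ((¬z ∨ x) U[≤4] ¬y) at each j in [4,6]:
  j=4: holds
  j=5: holds
  j=6: holds
Found at j=4 → formula holds.

Holds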